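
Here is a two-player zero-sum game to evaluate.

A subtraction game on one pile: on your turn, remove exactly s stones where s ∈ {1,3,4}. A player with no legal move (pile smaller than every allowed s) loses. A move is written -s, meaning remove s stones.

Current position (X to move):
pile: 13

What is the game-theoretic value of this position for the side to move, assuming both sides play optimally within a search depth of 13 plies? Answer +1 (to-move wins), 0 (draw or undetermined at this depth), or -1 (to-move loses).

ply 1, X at 13 | -1=-1→12; -3=-1→10; -4=+1→9*
ply 2, O at 9 | -1=-1→8*; -3=-1→6; -4=-1→5
ply 3, X at 8 | -1=+1→7*; -3=-1→5; -4=-1→4
ply 4, O at 7 | -1=-1→6*; -3=-1→4; -4=-1→3
ply 5, X at 6 | -1=-1→5; -3=-1→3; -4=+1→2*
ply 6, O at 2 | -1=-1→1*
ply 7, X at 1 | -1=+1→0*
ply 8: 0 is terminal -1 (O); from 13 depth 13

value(13, X) = +1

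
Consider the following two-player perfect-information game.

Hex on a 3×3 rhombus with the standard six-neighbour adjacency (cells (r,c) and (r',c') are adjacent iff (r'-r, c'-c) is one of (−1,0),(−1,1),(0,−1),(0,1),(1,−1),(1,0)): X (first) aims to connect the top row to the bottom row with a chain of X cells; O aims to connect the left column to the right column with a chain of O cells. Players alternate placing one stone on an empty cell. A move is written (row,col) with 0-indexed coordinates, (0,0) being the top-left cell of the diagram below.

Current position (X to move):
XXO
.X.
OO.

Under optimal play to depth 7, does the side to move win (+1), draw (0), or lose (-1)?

ply 1, X at XXO/.X./OO. | (1,0)=-1→XXO/XX./OO.*; (1,2)=-1→XXO/.XX/OO.; (2,2)=-1→XXO/.X./OOX
ply 2, O at XXO/XX./OO. | (1,2)=+1→XXO/XXO/OO.*; (2,2)=+1→XXO/XX./OOO
ply 3: XXO/XXO/OO. is terminal -1 (X); from XXO/.X./OO. depth 7

value(XXO/.X./OO., X) = -1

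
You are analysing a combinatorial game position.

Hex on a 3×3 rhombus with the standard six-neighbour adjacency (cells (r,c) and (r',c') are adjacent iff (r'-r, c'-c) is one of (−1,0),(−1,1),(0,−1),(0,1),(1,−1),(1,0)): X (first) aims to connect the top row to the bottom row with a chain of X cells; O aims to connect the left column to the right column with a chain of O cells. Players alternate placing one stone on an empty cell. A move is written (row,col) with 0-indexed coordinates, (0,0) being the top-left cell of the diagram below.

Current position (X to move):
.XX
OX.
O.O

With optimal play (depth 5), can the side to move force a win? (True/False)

[.XX/OX./O.O] X move#1: (0,0):-1/XXX/OX./O.O, (1,2):-1/.XX/OXX/O.O, (2,1):+1/.XX/OX./OXO*
[.XX/OX./OXO] end (terminal -1, O#2); searched .XX/OX./O.O to 5

X winning at [.XX/OX./O.O]: True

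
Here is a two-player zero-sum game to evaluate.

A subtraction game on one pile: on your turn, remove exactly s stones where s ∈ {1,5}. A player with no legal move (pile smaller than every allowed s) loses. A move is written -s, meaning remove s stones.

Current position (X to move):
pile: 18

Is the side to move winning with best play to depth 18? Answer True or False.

[18] X move#1: -1:-1/17*, -5:-1/13
[17] O move#2: -1:+1/16*, -5:+1/12
[16] X move#3: -1:-1/15*, -5:-1/11
[15] O move#4: -1:+1/14*, -5:+1/10
[14] X move#5: -1:-1/13*, -5:-1/9
[13] O move#6: -1:+1/12*, -5:+1/8
[12] X move#7: -1:-1/11*, -5:-1/7
[11] O move#8: -1:+1/10*, -5:+1/6
[10] X move#9: -1:-1/9*, -5:-1/5
[9] O move#10: -1:+1/8*, -5:+1/4
[8] X move#11: -1:-1/7*, -5:-1/3
[7] O move#12: -1:+1/6*, -5:+1/2
[6] X move#13: -1:-1/5*, -5:-1/1
[5] O move#14: -1:+1/4*, -5:+1/0
[4] X move#15: -1:-1/3*
[3] O move#16: -1:+1/2*
[2] X move#17: -1:-1/1*
[1] O move#18: -1:+1/0*
[0] end (terminal -1, X#19); searched 18 to 18

X winning at [18]: False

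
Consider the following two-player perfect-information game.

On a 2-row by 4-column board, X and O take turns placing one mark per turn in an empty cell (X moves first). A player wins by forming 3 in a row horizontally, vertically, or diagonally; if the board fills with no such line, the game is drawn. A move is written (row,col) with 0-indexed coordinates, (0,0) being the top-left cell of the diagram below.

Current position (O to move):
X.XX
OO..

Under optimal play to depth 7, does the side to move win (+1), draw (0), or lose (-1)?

value(X.XX/OO.., O) = +1

p1 O@[X.XX/OO..]: (0,1)[XOXX/OO..]+0 (1,2)[X.XX/OOO.]+1* (1,3)[X.XX/OO.O]-1
p2 X@[X.XX/OOO.] terminal -1; root [X.XX/OO..] d7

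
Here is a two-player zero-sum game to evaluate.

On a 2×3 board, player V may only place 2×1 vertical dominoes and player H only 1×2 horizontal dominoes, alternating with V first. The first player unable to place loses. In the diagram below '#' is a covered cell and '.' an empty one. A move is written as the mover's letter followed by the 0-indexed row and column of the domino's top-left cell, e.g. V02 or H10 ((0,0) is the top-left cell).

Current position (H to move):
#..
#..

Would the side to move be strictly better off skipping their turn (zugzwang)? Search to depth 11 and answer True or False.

zugzwang(#../#.., H) = False

[#../#..] H move#1: H01:+1/###/#..*, H11:+1/#../###
[###/#..] end (terminal -1, V#2); searched #../#.. to 11
suppose H passes — search the same position with V to move:
pass> [#../#..] V move#1: V01:+1/##./##.*, V02:+1/#.#/#.#
pass> [##./##.] end (terminal -1, H#2); searched #../#.. to 11
for H: play +1, pass -1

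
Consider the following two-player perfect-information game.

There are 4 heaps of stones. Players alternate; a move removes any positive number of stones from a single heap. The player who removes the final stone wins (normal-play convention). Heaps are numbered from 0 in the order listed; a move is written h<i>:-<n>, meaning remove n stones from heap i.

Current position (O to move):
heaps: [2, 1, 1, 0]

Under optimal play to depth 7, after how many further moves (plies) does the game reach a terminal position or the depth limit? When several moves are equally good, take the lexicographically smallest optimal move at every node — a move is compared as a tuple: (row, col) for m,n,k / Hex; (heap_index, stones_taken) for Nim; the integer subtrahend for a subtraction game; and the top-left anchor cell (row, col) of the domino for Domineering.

[(2,1,1,0)] O move#1: h0:-1:-1/(1,1,1,0), h0:-2:+1/(0,1,1,0)*, h1:-1:-1/(2,0,1,0), h2:-1:-1/(2,1,0,0)
[(0,1,1,0)] X move#2: h1:-1:-1/(0,0,1,0)*, h2:-1:-1/(0,1,0,0)
[(0,0,1,0)] O move#3: h2:-1:+1/(0,0,0,0)*
[(0,0,0,0)] end (terminal -1, X#4); searched (2,1,1,0) to 7

PV length from [(2,1,1,0)]: 3 plies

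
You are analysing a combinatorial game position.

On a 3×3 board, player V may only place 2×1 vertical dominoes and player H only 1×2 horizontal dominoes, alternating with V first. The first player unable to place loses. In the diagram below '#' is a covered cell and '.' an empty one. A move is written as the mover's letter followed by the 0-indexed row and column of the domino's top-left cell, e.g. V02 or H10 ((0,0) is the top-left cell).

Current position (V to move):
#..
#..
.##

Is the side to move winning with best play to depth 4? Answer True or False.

[#../#../.##] V move#1: V01:+1/##./##./.##*, V02:+1/#.#/#.#/.##
[##./##./.##] end (terminal -1, H#2); searched #../#../.## to 4

V winning at [#../#../.##]: True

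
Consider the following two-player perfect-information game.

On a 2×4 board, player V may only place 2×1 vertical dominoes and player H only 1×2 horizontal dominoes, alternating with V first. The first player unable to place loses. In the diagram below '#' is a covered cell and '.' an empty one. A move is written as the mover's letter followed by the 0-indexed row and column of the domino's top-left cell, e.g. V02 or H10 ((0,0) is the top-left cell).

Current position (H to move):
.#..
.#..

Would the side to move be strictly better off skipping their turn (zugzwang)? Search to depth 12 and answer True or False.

zugzwang(.#../.#.., H) = False

ply 1, H at .#../.#.. | H02=+1→.###/.#..*; H12=+1→.#../.###
ply 2, V at .###/.#.. | V00=-1→####/##..*
ply 3, H at ####/##.. | H12=+1→####/####*
ply 4: ####/#### is terminal -1 (V); from .#../.#.. depth 12
pass branch (V moves first from the same position):
  | ply 1, V at .#../.#.. | V00=-1→##../##..; V02=+1→.##./.##.*; V03=+1→.#.#/.#.#
  | ply 2: .##./.##. is terminal -1 (H); from .#../.#.. depth 12
H moving scores +1; H passing scores -1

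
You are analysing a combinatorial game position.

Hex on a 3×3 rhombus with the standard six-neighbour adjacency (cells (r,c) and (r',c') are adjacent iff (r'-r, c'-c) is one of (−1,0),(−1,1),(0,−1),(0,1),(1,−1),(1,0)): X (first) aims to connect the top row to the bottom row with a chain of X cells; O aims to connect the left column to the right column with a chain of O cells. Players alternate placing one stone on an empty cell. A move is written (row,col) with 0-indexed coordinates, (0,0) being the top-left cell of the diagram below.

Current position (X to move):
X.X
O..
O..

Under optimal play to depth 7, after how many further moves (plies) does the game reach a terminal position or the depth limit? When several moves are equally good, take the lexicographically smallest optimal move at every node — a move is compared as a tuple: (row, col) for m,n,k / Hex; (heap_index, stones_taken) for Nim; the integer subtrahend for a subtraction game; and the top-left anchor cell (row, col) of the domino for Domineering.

PV length from [X.X/O../O..]: 5 plies

p1 X@[X.X/O../O..]: (0,1)[XXX/O../O..]-1 (1,1)[X.X/OX./O..]-1 (1,2)[X.X/O.X/O..]+1* (2,1)[X.X/O../OX.]+1 (2,2)[X.X/O../O.X]-1
p2 O@[X.X/O.X/O..]: (0,1)[XOX/O.X/O..]-1* (1,1)[X.X/OOX/O..]-1 (2,1)[X.X/O.X/OO.]-1 (2,2)[X.X/O.X/O.O]-1
p3 X@[XOX/O.X/O..]: (1,1)[XOX/OXX/O..]+1* (2,1)[XOX/O.X/OX.]+1 (2,2)[XOX/O.X/O.X]+1
p4 O@[XOX/OXX/O..]: (2,1)[XOX/OXX/OO.]-1* (2,2)[XOX/OXX/O.O]-1
p5 X@[XOX/OXX/OO.]: (2,2)[XOX/OXX/OOX]+1*
p6 O@[XOX/OXX/OOX] terminal -1; root [X.X/O../O..] d7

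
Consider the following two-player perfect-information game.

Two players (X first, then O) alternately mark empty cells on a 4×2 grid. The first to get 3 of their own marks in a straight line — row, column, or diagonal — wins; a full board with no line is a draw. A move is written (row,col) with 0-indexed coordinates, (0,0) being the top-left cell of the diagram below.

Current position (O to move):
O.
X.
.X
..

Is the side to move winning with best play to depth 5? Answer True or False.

ply 1, O at O./X./.X/.. | (0,1)=+0→OO/X./.X/..*; (1,1)=+0→O./XO/.X/..; (2,0)=-1→O./X./OX/..; (3,0)=-1→O./X./.X/O.; (3,1)=+0→O./X./.X/.O
ply 2, X at OO/X./.X/.. | (1,1)=+0→OO/XX/.X/..*; (2,0)=+0→OO/X./XX/..; (3,0)=+0→OO/X./.X/X.; (3,1)=+0→OO/X./.X/.X
ply 3, O at OO/XX/.X/.. | (2,0)=-1→OO/XX/OX/..; (3,0)=-1→OO/XX/.X/O.; (3,1)=+0→OO/XX/.X/.O*
ply 4, X at OO/XX/.X/.O | (2,0)=+0→OO/XX/XX/.O*; (3,0)=+0→OO/XX/.X/XO
ply 5, O at OO/XX/XX/.O | (3,0)=+0→OO/XX/XX/OO*
ply 6: OO/XX/XX/OO is terminal +0 (X); from O./X./.X/.. depth 5

O winning at [O./X./.X/..]: False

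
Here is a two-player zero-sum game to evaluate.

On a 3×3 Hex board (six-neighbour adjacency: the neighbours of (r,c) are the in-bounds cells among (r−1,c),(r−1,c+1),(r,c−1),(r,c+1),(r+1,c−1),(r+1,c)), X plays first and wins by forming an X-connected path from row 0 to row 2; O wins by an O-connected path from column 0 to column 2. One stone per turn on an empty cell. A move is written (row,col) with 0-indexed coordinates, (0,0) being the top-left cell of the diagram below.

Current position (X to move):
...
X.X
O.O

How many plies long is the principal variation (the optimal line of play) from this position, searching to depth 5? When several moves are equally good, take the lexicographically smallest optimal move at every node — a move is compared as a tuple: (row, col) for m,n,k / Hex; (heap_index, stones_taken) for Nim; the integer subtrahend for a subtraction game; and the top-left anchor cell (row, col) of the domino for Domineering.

ply 1, X at .../X.X/O.O | (0,0)=-1→X../X.X/O.O; (0,1)=-1→.X./X.X/O.O; (0,2)=-1→..X/X.X/O.O; (1,1)=-1→.../XXX/O.O; (2,1)=+1→.../X.X/OXO*
ply 2, O at .../X.X/OXO | (0,0)=-1→O../X.X/OXO*; (0,1)=-1→.O./X.X/OXO; (0,2)=-1→..O/X.X/OXO; (1,1)=-1→.../XOX/OXO
ply 3, X at O../X.X/OXO | (0,1)=+1→OX./X.X/OXO*; (0,2)=+1→O.X/X.X/OXO; (1,1)=+1→O../XXX/OXO
ply 4, O at OX./X.X/OXO | (0,2)=-1→OXO/X.X/OXO*; (1,1)=-1→OX./XOX/OXO
ply 5, X at OXO/X.X/OXO | (1,1)=+1→OXO/XXX/OXO*
ply 6: OXO/XXX/OXO is terminal -1 (O); from .../X.X/O.O depth 5

PV length from [.../X.X/O.O]: 5 plies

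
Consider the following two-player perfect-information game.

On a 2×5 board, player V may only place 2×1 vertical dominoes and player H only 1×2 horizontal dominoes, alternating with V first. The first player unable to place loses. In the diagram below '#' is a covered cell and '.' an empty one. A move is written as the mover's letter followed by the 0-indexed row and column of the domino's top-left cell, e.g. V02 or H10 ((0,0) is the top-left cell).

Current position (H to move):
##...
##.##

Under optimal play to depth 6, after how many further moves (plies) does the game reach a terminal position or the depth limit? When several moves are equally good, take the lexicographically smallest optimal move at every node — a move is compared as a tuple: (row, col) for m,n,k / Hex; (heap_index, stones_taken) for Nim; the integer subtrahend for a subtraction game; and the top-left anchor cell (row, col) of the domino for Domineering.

PV length from [##.../##.##]: 1 ply

ply 1, H at ##.../##.## | H02=+1→####./##.##*; H03=-1→##.##/##.##
ply 2: ####./##.## is terminal -1 (V); from ##.../##.## depth 6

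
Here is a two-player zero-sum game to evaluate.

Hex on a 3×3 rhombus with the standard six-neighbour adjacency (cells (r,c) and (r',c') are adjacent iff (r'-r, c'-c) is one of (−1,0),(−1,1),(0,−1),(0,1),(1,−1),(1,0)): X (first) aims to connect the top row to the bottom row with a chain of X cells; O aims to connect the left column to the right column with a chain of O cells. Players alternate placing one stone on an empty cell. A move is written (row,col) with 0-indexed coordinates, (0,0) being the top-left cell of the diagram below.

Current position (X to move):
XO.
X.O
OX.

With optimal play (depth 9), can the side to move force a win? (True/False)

X winning at [XO./X.O/OX.]: True

[XO./X.O/OX.] X move#1: (0,2):-1/XOX/X.O/OX., (1,1):+1/XO./XXO/OX.*, (2,2):-1/XO./X.O/OXX
[XO./XXO/OX.] end (terminal -1, O#2); searched XO./X.O/OX. to 9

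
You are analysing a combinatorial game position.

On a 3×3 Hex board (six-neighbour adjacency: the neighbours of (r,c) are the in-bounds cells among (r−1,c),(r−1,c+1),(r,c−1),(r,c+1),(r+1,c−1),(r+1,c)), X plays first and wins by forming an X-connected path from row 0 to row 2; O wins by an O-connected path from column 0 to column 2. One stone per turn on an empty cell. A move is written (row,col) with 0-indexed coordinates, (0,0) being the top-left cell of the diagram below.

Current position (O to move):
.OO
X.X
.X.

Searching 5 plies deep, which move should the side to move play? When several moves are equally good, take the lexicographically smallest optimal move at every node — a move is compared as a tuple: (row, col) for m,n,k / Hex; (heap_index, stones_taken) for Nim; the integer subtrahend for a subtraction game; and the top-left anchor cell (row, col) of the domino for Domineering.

[.OO/X.X/.X.] O move#1: (0,0):+1/OOO/X.X/.X.*, (1,1):+1/.OO/XOX/.X., (2,0):+1/.OO/X.X/OX., (2,2):-1/.OO/X.X/.XO
[OOO/X.X/.X.] end (terminal -1, X#2); searched .OO/X.X/.X. to 5

O's best at [.OO/X.X/.X.]: (0,0)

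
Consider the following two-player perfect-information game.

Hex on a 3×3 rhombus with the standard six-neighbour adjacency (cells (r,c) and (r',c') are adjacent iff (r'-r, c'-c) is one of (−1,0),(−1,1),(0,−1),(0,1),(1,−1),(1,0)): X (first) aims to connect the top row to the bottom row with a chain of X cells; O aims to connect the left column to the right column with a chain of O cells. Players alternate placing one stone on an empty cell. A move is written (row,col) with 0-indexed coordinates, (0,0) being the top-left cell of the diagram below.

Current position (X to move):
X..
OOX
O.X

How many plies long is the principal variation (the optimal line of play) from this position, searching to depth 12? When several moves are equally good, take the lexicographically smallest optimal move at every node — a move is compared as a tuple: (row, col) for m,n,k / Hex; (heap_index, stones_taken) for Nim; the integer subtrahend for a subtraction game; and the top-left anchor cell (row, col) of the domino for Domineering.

PV length from [X../OOX/O.X]: 1 ply

p1 X@[X../OOX/O.X]: (0,1)[XX./OOX/O.X]-1 (0,2)[X.X/OOX/O.X]+1* (2,1)[X../OOX/OXX]-1
p2 O@[X.X/OOX/O.X] terminal -1; root [X../OOX/O.X] d12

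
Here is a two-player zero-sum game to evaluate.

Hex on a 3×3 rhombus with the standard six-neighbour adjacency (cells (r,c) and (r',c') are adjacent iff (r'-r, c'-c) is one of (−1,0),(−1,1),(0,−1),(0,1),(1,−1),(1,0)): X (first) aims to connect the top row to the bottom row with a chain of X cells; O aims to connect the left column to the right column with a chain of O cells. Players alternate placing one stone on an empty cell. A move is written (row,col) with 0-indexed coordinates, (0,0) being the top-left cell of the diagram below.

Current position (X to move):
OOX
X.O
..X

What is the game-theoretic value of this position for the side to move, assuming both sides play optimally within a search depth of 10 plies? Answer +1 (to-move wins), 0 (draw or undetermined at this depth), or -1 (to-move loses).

[OOX/X.O/..X] X move#1: (1,1):+1/OOX/XXO/..X*, (2,0):-1/OOX/X.O/X.X, (2,1):-1/OOX/X.O/.XX
[OOX/XXO/..X] O move#2: (2,0):-1/OOX/XXO/O.X*, (2,1):-1/OOX/XXO/.OX
[OOX/XXO/O.X] X move#3: (2,1):+1/OOX/XXO/OXX*
[OOX/XXO/OXX] end (terminal -1, O#4); searched OOX/X.O/..X to 10

value(OOX/X.O/..X, X) = +1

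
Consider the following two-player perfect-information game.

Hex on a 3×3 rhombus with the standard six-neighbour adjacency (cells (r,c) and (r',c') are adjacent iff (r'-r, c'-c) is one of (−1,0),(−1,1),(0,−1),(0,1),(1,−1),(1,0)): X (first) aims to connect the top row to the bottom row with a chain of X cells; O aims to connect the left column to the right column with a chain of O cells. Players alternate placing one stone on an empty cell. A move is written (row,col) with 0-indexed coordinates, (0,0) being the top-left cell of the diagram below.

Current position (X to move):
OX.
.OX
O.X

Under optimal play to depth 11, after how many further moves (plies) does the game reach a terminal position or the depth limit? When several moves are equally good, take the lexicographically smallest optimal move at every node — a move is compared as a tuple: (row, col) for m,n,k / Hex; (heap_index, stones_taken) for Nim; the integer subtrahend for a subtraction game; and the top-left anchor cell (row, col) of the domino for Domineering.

PV length from [OX./.OX/O.X]: 1 ply

[OX./.OX/O.X] X move#1: (0,2):+1/OXX/.OX/O.X*, (1,0):-1/OX./XOX/O.X, (2,1):-1/OX./.OX/OXX
[OXX/.OX/O.X] end (terminal -1, O#2); searched OX./.OX/O.X to 11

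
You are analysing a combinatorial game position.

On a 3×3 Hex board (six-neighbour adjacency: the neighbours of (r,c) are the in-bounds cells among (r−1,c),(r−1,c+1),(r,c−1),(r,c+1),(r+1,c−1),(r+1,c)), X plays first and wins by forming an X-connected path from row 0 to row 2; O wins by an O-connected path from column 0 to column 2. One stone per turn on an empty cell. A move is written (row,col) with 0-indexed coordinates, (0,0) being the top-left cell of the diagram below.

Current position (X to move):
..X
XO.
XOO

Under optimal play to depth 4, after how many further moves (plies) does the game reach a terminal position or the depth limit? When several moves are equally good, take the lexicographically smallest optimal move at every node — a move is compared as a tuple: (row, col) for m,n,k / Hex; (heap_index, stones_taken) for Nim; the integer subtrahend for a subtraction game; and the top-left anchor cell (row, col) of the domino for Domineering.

PV length from [..X/XO./XOO]: 1 ply

p1 X@[..X/XO./XOO]: (0,0)[X.X/XO./XOO]+1* (0,1)[.XX/XO./XOO]+1 (1,2)[..X/XOX/XOO]+1
p2 O@[X.X/XO./XOO] terminal -1; root [..X/XO./XOO] d4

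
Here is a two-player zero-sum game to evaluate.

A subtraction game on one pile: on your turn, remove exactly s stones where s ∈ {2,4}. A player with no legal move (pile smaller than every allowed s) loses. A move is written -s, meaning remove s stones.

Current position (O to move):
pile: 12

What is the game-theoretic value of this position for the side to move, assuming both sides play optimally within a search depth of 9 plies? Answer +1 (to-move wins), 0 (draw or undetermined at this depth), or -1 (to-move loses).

value(12, O) = -1

ply 1, O at 12 | -2=-1→10*; -4=-1→8
ply 2, X at 10 | -2=-1→8; -4=+1→6*
ply 3, O at 6 | -2=-1→4*; -4=-1→2
ply 4, X at 4 | -2=-1→2; -4=+1→0*
ply 5: 0 is terminal -1 (O); from 12 depth 9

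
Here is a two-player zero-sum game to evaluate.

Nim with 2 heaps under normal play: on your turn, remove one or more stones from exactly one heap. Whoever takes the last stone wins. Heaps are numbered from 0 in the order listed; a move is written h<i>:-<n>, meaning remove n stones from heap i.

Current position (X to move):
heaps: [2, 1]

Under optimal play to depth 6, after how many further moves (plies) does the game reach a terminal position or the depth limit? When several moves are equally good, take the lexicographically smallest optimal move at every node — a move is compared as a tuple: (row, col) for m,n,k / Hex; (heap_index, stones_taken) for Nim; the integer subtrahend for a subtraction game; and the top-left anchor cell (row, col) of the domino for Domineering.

[(2,1)] X move#1: h0:-1:+1/(1,1)*, h0:-2:-1/(0,1), h1:-1:-1/(2,0)
[(1,1)] O move#2: h0:-1:-1/(0,1)*, h1:-1:-1/(1,0)
[(0,1)] X move#3: h1:-1:+1/(0,0)*
[(0,0)] end (terminal -1, O#4); searched (2,1) to 6

PV length from [(2,1)]: 3 plies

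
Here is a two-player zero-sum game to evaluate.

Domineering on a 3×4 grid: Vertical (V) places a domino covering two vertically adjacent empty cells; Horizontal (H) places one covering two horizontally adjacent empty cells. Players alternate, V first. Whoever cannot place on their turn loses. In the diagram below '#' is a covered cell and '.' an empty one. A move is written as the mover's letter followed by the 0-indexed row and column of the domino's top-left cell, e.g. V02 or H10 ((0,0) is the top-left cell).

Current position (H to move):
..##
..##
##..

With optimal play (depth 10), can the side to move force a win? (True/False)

H winning at [..##/..##/##..]: True

p1 H@[..##/..##/##..]: H00[####/..##/##..]+1* H10[..##/####/##..]+1 H22[..##/..##/####]-1
p2 V@[####/..##/##..] terminal -1; root [..##/..##/##..] d10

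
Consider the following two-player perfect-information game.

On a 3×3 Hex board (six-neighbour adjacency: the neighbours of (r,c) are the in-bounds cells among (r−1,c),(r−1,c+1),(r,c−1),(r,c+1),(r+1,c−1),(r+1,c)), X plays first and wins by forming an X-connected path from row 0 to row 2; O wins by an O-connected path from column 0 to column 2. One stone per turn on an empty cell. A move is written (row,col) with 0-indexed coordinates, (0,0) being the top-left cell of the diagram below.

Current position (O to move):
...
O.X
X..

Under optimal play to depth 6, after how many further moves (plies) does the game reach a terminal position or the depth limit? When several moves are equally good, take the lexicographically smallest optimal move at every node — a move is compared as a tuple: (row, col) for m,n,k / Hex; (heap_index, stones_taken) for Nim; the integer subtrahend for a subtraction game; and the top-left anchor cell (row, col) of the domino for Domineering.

PV length from [.../O.X/X..]: 3 plies

[.../O.X/X..] O move#1: (0,0):-1/O../O.X/X.., (0,1):-1/.O./O.X/X.., (0,2):+1/..O/O.X/X..*, (1,1):-1/.../OOX/X.., (2,1):-1/.../O.X/XO., (2,2):-1/.../O.X/X.O
[..O/O.X/X..] X move#2: (0,0):-1/X.O/O.X/X..*, (0,1):-1/.XO/O.X/X.., (1,1):-1/..O/OXX/X.., (2,1):-1/..O/O.X/XX., (2,2):-1/..O/O.X/X.X
[X.O/O.X/X..] O move#3: (0,1):+1/XOO/O.X/X..*, (1,1):+1/X.O/OOX/X.., (2,1):+1/X.O/O.X/XO., (2,2):+1/X.O/O.X/X.O
[XOO/O.X/X..] end (terminal -1, X#4); searched .../O.X/X.. to 6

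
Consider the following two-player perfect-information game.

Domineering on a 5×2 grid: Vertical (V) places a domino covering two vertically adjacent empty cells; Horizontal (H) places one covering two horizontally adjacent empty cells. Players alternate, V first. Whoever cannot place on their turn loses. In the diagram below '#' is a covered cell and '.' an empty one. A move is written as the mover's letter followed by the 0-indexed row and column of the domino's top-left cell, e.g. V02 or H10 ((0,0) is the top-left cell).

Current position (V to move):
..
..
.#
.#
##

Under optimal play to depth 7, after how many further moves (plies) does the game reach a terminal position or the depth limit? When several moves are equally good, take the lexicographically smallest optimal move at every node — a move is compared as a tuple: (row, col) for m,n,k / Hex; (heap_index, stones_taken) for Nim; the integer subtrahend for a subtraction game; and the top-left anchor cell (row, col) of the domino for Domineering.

PV length from [../../.#/.#/##]: 1 ply

[../../.#/.#/##] V move#1: V00:+1/#./#./.#/.#/##*, V01:+1/.#/.#/.#/.#/##, V10:-1/../#./##/.#/##, V20:-1/../../##/##/##
[#./#./.#/.#/##] end (terminal -1, H#2); searched ../../.#/.#/## to 7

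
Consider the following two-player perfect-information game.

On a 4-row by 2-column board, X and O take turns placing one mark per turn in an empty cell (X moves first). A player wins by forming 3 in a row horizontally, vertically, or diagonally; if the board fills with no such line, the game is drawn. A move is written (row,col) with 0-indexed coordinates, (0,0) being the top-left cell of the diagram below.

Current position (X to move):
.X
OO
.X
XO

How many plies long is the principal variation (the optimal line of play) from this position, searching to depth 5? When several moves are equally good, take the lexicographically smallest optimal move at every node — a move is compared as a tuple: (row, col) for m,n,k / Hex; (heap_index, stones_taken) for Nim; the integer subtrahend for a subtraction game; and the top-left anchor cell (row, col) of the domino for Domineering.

ply 1, X at .X/OO/.X/XO | (0,0)=+0→XX/OO/.X/XO*; (2,0)=+0→.X/OO/XX/XO
ply 2, O at XX/OO/.X/XO | (2,0)=+0→XX/OO/OX/XO*
ply 3: XX/OO/OX/XO is terminal +0 (X); from .X/OO/.X/XO depth 5

PV length from [.X/OO/.X/XO]: 2 plies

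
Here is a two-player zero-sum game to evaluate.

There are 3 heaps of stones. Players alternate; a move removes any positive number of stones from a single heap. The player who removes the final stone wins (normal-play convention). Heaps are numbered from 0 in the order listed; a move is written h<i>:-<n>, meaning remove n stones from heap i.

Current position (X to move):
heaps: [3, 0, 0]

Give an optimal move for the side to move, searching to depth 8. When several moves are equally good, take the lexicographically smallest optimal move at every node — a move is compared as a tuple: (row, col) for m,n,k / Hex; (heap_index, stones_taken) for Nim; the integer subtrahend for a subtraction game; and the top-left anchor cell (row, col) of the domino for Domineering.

X's best at [(3,0,0)]: h0:-3

[(3,0,0)] X move#1: h0:-1:-1/(2,0,0), h0:-2:-1/(1,0,0), h0:-3:+1/(0,0,0)*
[(0,0,0)] end (terminal -1, O#2); searched (3,0,0) to 8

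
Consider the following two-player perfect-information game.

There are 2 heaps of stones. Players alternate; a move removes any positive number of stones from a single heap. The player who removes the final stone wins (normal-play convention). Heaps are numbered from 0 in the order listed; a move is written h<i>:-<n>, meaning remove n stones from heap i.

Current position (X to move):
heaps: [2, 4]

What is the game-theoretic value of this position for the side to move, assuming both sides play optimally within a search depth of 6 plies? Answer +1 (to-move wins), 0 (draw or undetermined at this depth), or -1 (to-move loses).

value((2,4), X) = +1

[(2,4)] X move#1: h0:-1:-1/(1,4), h0:-2:-1/(0,4), h1:-1:-1/(2,3), h1:-2:+1/(2,2)*, h1:-3:-1/(2,1), h1:-4:-1/(2,0)
[(2,2)] O move#2: h0:-1:-1/(1,2)*, h0:-2:-1/(0,2), h1:-1:-1/(2,1), h1:-2:-1/(2,0)
[(1,2)] X move#3: h0:-1:-1/(0,2), h1:-1:+1/(1,1)*, h1:-2:-1/(1,0)
[(1,1)] O move#4: h0:-1:-1/(0,1)*, h1:-1:-1/(1,0)
[(0,1)] X move#5: h1:-1:+1/(0,0)*
[(0,0)] end (terminal -1, O#6); searched (2,4) to 6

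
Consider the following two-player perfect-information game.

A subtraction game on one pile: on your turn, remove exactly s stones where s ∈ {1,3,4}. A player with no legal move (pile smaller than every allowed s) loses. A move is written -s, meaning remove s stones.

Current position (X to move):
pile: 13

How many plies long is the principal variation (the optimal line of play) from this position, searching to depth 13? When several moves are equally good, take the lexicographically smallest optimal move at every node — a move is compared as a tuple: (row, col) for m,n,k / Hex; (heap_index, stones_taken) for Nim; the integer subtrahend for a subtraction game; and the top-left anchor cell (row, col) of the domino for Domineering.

PV length from [13]: 7 plies

p1 X@[13]: -1[12]-1 -3[10]-1 -4[9]+1*
p2 O@[9]: -1[8]-1* -3[6]-1 -4[5]-1
p3 X@[8]: -1[7]+1* -3[5]-1 -4[4]-1
p4 O@[7]: -1[6]-1* -3[4]-1 -4[3]-1
p5 X@[6]: -1[5]-1 -3[3]-1 -4[2]+1*
p6 O@[2]: -1[1]-1*
p7 X@[1]: -1[0]+1*
p8 O@[0] terminal -1; root [13] d13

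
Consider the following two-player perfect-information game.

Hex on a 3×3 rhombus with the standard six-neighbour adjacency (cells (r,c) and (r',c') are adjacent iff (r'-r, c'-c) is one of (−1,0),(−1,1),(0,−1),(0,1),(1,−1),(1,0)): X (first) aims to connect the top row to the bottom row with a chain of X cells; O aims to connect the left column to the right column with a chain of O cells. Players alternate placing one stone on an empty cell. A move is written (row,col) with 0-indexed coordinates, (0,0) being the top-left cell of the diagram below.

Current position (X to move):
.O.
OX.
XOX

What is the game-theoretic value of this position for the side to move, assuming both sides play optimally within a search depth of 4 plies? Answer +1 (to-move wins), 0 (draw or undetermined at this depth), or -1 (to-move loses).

ply 1, X at .O./OX./XOX | (0,0)=-1→XO./OX./XOX; (0,2)=+1→.OX/OX./XOX*; (1,2)=-1→.O./OXX/XOX
ply 2: .OX/OX./XOX is terminal -1 (O); from .O./OX./XOX depth 4

value(.O./OX./XOX, X) = +1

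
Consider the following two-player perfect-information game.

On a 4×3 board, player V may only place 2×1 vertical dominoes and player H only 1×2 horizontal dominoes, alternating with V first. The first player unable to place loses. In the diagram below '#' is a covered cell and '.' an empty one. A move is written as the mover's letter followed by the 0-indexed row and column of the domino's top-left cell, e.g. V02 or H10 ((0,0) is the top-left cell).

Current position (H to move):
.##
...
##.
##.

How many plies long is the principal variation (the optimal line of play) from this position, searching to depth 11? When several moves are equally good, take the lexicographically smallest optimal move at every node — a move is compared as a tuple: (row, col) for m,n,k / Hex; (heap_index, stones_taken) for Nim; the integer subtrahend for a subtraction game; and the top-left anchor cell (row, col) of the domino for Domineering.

PV length from [.##/.../##./##.]: 2 plies

ply 1, H at .##/.../##./##. | H10=-1→.##/##./##./##.*; H11=-1→.##/.##/##./##.
ply 2, V at .##/##./##./##. | V12=+1→.##/###/###/##.*; V22=+1→.##/##./###/###
ply 3: .##/###/###/##. is terminal -1 (H); from .##/.../##./##. depth 11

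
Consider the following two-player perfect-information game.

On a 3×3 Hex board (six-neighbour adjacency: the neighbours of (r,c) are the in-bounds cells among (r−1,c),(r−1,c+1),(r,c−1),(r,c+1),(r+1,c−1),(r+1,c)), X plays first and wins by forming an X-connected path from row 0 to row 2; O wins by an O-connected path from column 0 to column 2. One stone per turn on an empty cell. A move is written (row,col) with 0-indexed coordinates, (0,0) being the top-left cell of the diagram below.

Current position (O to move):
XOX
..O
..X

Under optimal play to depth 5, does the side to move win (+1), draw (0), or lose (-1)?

value(XOX/..O/..X, O) = +1

[XOX/..O/..X] O move#1: (1,0):-1/XOX/O.O/..X, (1,1):+1/XOX/.OO/..X*, (2,0):+1/XOX/..O/O.X, (2,1):-1/XOX/..O/.OX
[XOX/.OO/..X] X move#2: (1,0):-1/XOX/XOO/..X*, (2,0):-1/XOX/.OO/X.X, (2,1):-1/XOX/.OO/.XX
[XOX/XOO/..X] O move#3: (2,0):+1/XOX/XOO/O.X*, (2,1):-1/XOX/XOO/.OX
[XOX/XOO/O.X] end (terminal -1, X#4); searched XOX/..O/..X to 5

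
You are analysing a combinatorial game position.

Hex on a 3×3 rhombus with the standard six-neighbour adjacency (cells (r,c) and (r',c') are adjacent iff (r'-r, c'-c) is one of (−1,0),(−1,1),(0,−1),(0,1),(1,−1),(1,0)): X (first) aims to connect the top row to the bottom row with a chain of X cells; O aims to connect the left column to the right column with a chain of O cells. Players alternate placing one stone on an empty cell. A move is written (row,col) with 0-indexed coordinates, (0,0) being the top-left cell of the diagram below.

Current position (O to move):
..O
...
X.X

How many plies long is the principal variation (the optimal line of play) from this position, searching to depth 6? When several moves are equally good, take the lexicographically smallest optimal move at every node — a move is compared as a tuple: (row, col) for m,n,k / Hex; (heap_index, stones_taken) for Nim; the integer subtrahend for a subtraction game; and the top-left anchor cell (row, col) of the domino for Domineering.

ply 1, O at ..O/.../X.X | (0,0)=-1→O.O/.../X.X; (0,1)=+1→.OO/.../X.X*; (1,0)=+1→..O/O../X.X; (1,1)=-1→..O/.O./X.X; (1,2)=-1→..O/..O/X.X; (2,1)=-1→..O/.../XOX
ply 2, X at .OO/.../X.X | (0,0)=-1→XOO/.../X.X*; (1,0)=-1→.OO/X../X.X; (1,1)=-1→.OO/.X./X.X; (1,2)=-1→.OO/..X/X.X; (2,1)=-1→.OO/.../XXX
ply 3, O at XOO/.../X.X | (1,0)=+1→XOO/O../X.X*; (1,1)=-1→XOO/.O./X.X; (1,2)=-1→XOO/..O/X.X; (2,1)=-1→XOO/.../XOX
ply 4: XOO/O../X.X is terminal -1 (X); from ..O/.../X.X depth 6

PV length from [..O/.../X.X]: 3 plies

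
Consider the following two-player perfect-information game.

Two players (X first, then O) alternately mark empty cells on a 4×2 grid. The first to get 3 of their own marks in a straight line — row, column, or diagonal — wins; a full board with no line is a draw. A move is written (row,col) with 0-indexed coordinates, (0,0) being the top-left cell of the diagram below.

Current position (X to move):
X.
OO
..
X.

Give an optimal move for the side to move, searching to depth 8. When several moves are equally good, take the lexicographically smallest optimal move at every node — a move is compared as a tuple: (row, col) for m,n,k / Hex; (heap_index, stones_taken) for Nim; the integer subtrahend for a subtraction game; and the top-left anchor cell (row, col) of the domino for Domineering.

ply 1, X at X./OO/../X. | (0,1)=+0→XX/OO/../X.*; (2,0)=-1→X./OO/X./X.; (2,1)=+0→X./OO/.X/X.; (3,1)=+0→X./OO/../XX
ply 2, O at XX/OO/../X. | (2,0)=+0→XX/OO/O./X.*; (2,1)=+0→XX/OO/.O/X.; (3,1)=+0→XX/OO/../XO
ply 3, X at XX/OO/O./X. | (2,1)=+0→XX/OO/OX/X.*; (3,1)=+0→XX/OO/O./XX
ply 4, O at XX/OO/OX/X. | (3,1)=+0→XX/OO/OX/XO*
ply 5: XX/OO/OX/XO is terminal +0 (X); from X./OO/../X. depth 8

X's best at [X./OO/../X.]: (0,1)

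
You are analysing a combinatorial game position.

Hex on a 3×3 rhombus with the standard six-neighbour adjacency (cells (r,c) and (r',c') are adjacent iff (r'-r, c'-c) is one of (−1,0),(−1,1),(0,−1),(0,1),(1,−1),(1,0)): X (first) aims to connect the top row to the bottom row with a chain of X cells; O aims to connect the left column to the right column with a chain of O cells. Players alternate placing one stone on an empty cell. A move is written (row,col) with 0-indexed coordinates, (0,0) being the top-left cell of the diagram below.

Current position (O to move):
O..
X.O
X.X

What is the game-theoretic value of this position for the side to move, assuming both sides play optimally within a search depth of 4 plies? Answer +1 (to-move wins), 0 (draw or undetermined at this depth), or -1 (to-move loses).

[O../X.O/X.X] O move#1: (0,1):+1/OO./X.O/X.X*, (0,2):-1/O.O/X.O/X.X, (1,1):-1/O../XOO/X.X, (2,1):-1/O../X.O/XOX
[OO./X.O/X.X] X move#2: (0,2):-1/OOX/X.O/X.X*, (1,1):-1/OO./XXO/X.X, (2,1):-1/OO./X.O/XXX
[OOX/X.O/X.X] O move#3: (1,1):+1/OOX/XOO/X.X*, (2,1):-1/OOX/X.O/XOX
[OOX/XOO/X.X] end (terminal -1, X#4); searched O../X.O/X.X to 4

value(O../X.O/X.X, O) = +1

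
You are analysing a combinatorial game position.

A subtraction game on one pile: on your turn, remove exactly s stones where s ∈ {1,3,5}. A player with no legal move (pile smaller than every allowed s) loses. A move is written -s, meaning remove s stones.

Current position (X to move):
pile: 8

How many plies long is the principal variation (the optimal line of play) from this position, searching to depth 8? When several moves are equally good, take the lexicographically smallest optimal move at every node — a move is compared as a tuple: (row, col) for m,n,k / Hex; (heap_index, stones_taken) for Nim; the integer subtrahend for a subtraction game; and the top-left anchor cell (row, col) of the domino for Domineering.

ply 1, X at 8 | -1=-1→7*; -3=-1→5; -5=-1→3
ply 2, O at 7 | -1=+1→6*; -3=+1→4; -5=+1→2
ply 3, X at 6 | -1=-1→5*; -3=-1→3; -5=-1→1
ply 4, O at 5 | -1=+1→4*; -3=+1→2; -5=+1→0
ply 5, X at 4 | -1=-1→3*; -3=-1→1
ply 6, O at 3 | -1=+1→2*; -3=+1→0
ply 7, X at 2 | -1=-1→1*
ply 8, O at 1 | -1=+1→0*
ply 9: 0 is terminal -1 (X); from 8 depth 8

PV length from [8]: 8 plies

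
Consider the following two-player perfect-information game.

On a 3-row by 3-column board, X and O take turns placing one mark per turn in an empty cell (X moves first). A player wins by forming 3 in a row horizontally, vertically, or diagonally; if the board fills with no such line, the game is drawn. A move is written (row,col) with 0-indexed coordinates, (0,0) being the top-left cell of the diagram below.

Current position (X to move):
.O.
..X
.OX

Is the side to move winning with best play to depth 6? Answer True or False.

[.O./..X/.OX] X move#1: (0,0):-1/XO./..X/.OX, (0,2):+1/.OX/..X/.OX*, (1,0):-1/.O./X.X/.OX, (1,1):+1/.O./.XX/.OX, (2,0):-1/.O./..X/XOX
[.OX/..X/.OX] end (terminal -1, O#2); searched .O./..X/.OX to 6

X winning at [.O./..X/.OX]: True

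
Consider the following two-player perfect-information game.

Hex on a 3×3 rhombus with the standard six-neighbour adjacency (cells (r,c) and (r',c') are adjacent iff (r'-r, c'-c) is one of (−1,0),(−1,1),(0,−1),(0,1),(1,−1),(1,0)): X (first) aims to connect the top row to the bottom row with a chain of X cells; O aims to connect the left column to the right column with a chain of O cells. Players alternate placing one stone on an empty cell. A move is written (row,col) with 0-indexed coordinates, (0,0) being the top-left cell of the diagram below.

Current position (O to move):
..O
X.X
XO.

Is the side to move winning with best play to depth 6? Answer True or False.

p1 O@[..O/X.X/XO.]: (0,0)[O.O/X.X/XO.]-1* (0,1)[.OO/X.X/XO.]-1 (1,1)[..O/XOX/XO.]-1 (2,2)[..O/X.X/XOO]-1
p2 X@[O.O/X.X/XO.]: (0,1)[OXO/X.X/XO.]+1* (1,1)[O.O/XXX/XO.]-1 (2,2)[O.O/X.X/XOX]-1
p3 O@[OXO/X.X/XO.] terminal -1; root [..O/X.X/XO.] d6

O winning at [..O/X.X/XO.]: False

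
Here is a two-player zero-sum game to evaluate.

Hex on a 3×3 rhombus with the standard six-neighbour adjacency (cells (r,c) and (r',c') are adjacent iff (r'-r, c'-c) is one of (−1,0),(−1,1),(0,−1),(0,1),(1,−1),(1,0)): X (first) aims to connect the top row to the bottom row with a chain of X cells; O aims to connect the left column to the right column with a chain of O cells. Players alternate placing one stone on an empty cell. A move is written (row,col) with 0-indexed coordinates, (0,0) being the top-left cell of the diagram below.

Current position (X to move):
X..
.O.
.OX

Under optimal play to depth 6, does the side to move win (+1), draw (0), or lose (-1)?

[X../.O./.OX] X move#1: (0,1):-1/XX./.O./.OX*, (0,2):-1/X.X/.O./.OX, (1,0):-1/X../XO./.OX, (1,2):-1/X../.OX/.OX, (2,0):-1/X../.O./XOX
[XX./.O./.OX] O move#2: (0,2):+1/XXO/.O./.OX*, (1,0):+1/XX./OO./.OX, (1,2):+1/XX./.OO/.OX, (2,0):+1/XX./.O./OOX
[XXO/.O./.OX] X move#3: (1,0):-1/XXO/XO./.OX*, (1,2):-1/XXO/.OX/.OX, (2,0):-1/XXO/.O./XOX
[XXO/XO./.OX] O move#4: (1,2):-1/XXO/XOO/.OX, (2,0):+1/XXO/XO./OOX*
[XXO/XO./OOX] end (terminal -1, X#5); searched X../.O./.OX to 6

value(X../.O./.OX, X) = -1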